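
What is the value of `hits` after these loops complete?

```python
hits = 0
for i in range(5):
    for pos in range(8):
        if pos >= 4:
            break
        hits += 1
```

Inner breaks at 4, outer runs 5 times
`hits` takes the values: 0 → 1 → 2 → 3 → 4 → 5 → 6 → 7 → 8 → 9 → 10 → 11 → 12 → 13 → 14 → 15 → 16 → 17 → 18 → 19 → 20

Answer: 20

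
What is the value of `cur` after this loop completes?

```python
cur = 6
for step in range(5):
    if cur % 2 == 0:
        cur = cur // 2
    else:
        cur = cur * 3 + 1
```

Collatz-style transformation from 6
`cur` takes the values: 6 → 3 → 10 → 5 → 16 → 8

Answer: 8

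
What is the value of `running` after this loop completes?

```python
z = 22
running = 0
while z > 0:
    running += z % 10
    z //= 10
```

Sum digits of 22
`running` takes the values: 0 → 2 → 4

Answer: 4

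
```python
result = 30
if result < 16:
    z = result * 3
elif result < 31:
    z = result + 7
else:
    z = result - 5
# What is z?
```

Trace:
`result = 30` → result = 30
`if result < 16: ...` → result < 16 is False, result < 31 is True → z = 37
So z = 37

Answer: 37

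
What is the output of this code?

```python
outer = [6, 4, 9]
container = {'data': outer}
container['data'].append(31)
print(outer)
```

Key concept: dict holds reference to list.
Step by step:
`outer = [6, 4, 9]` → outer = [6, 4, 9]
`container = {'data': outer}` → container = {'data': [6, 4, 9]}
`container['data'].append(31)` → outer = [6, 4, 9, 31]; container = {'data': [6, 4, 9, 31]}
`print(outer)` → prints [6, 4, 9, 31]

Answer: [6, 4, 9, 31]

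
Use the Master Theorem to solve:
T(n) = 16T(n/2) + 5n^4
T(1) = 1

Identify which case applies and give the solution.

a=16, b=2, f(n)=5n^4. log_2(16) = 4. Since c=4 = 4, Case 2 applies: T(n) = Θ(n^log_b(a) · log n) = O(n^4 log n).

Answer: O(n^4 log n) - Case 2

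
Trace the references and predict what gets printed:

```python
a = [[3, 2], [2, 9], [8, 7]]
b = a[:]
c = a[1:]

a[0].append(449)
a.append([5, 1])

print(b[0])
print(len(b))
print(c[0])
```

Key concept: slice with nested mutation.
Step by step:
`a = [[3, 2], [2, 9], [8, 7]]` → a = [[3, 2], [2, 9], [8, 7]]
`b = a[:]` → b = [[3, 2], [2, 9], [8, 7]]
`c = a[1:]` → c = [[2, 9], [8, 7]]
`a[0].append(449)` → a = [[3, 2, 449], [2, 9], [8, 7]]; b = [[3, 2, 449], [2, 9], [8, 7]]
`a.append([5, 1])` → a = [[3, 2, 449], [2, 9], [8, 7], [5, 1]]
`print(b[0])` → prints [3, 2, 449]
`print(len(b))` → prints 3
`print(c[0])` → prints [2, 9]

Answer:
[3, 2, 449]
3
[2, 9]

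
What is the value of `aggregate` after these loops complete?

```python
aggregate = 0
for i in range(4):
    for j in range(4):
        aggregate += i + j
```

Sum of all i+j for i,j in 4x4
`aggregate` takes the values: 0 → 1 → 3 → 6 → 7 → 9 → 12 → 16 → 18 → 21 → 25 → 30 → 33 → 37 → 42 → 48

Answer: 48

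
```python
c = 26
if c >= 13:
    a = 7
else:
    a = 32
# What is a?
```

Trace:
`c = 26` → c = 26
`if c >= 13: ...` → c >= 13 is True → a = 7
So a = 7

Answer: 7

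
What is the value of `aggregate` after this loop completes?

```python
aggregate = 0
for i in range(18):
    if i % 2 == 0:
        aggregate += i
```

Sum of even numbers 0 to 17
`aggregate` takes the values: 0 → 2 → 6 → 12 → 20 → 30 → 42 → 56 → 72

Answer: 72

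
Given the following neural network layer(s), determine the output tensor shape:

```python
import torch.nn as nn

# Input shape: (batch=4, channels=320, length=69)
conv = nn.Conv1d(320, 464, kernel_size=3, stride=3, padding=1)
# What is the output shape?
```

Input: (4, 320, 69) -> Output: (4, 464, 23)

Answer: (4, 464, 23)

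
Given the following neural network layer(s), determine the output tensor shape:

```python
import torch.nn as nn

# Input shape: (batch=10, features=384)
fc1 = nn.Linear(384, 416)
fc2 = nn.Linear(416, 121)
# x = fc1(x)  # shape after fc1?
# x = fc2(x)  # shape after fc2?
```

Input: (10, 384) -> after fc1: (10, 416) -> Output: (10, 121)

Answer: (10, 121)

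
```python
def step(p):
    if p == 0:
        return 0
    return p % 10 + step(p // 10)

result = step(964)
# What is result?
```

Sum of digits of 964: 4 + 6 + 9 = 19

Answer: 19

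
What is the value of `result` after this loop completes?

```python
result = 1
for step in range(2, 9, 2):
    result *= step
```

Product of even numbers 2 to 8
`result` takes the values: 1 → 2 → 8 → 48 → 384

Answer: 384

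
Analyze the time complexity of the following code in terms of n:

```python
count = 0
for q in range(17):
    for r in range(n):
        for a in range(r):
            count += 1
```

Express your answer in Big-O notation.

Each loop level contributes: 1 × n × n. Multiplying the contributions gives O(n^2).

Answer: O(n^2)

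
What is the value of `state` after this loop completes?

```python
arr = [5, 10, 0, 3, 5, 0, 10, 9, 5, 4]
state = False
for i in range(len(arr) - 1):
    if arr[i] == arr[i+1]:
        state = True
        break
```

Check consecutive duplicates in [5, 10, 0, 3, 5, 0, 10, 9, 5, 4]
`state` takes the values: False

Answer: False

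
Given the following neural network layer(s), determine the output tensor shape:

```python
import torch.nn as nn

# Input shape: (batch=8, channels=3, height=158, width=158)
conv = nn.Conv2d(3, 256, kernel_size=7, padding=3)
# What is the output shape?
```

Input: (8, 3, 158, 158) -> Output: (8, 256, 158, 158)

Answer: (8, 256, 158, 158)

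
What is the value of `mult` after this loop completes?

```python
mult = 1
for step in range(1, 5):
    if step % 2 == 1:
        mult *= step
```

Product of odd numbers 1 to 4
`mult` takes the values: 1 → 3

Answer: 3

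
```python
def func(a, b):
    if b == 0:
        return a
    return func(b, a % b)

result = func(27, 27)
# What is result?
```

func(27, 27) -> func(27, 0) -> 27

Answer: 27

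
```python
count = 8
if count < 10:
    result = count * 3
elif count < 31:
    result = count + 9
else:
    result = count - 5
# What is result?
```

Trace:
`count = 8` → count = 8
`if count < 10: ...` → count < 10 is True → result = 24
So result = 24

Answer: 24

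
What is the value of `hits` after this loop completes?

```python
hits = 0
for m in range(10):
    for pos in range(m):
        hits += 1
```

Triangle number: 0+1+2+...+9
`hits` takes the values: 0 → 1 → 2 → 3 → 4 → 5 → 6 → 7 → 8 → 9 → 10 → 11 → 12 → 13 → 14 → 15 → 16 → 17 → 18 → 19 → 20 → 21 → 22 → 23 → 24 → 25 → 26 → 27 → 28 → 29 → … → 41 → 42 → 43 → 44 → 45

Answer: 45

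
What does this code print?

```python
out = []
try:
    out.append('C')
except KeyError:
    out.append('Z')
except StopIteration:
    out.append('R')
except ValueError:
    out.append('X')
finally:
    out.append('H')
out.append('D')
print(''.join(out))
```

Execution trace: 'C' (try body, no exception) → 'H' (finally) → 'D' (after the try/except). Output: CHD

Answer: CHD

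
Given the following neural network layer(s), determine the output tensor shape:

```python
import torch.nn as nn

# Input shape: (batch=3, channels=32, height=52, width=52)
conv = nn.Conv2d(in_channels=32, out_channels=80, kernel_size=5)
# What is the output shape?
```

Input: (3, 32, 52, 52) -> Output: (3, 80, 48, 48)

Answer: (3, 80, 48, 48)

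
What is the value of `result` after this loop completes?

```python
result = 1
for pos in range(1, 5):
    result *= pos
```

4! = 24
`result` takes the values: 1 → 2 → 6 → 24

Answer: 24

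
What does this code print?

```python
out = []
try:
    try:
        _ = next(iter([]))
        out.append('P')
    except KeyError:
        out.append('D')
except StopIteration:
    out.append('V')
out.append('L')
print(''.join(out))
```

Execution trace: 'V' (outer except StopIteration) → 'L' (after the try/except). Output: VL

Answer: VL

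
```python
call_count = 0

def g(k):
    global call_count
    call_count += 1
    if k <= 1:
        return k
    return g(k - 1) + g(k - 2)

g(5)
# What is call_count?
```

Calls(k) = 1 + Calls(k-1) + Calls(k-2); Calls(0)=Calls(1)=1. For k=5 this gives 15.

Answer: 15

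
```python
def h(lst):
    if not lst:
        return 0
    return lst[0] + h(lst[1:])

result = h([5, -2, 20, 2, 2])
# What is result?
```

5 + (-2) + 20 + 2 + 2 + 0 = 27

Answer: 27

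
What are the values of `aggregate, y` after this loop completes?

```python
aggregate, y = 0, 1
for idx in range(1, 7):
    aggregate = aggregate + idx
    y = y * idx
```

Sum and factorial of 1 to 6
`aggregate, y` takes the values: (0, 1) → (1, 1) → (3, 1) → (3, 2) → (6, 2) → (6, 6) → (10, 6) → (10, 24) → (15, 24) → (15, 120) → (21, 120) → (21, 720)

Answer: 21, 720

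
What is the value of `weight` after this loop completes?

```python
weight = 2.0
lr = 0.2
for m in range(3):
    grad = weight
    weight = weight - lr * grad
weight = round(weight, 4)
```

Gradient descent: w = 2.0 * (1 - 0.2)^3
`weight` takes the values: 2.0 → 1.6 → 1.28 → 1.024

Answer: 1.024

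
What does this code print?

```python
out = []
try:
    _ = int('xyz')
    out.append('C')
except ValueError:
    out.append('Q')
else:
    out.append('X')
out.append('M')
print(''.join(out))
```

Execution trace: 'Q' (except ValueError) → 'M' (after the try/except). Output: QM

Answer: QM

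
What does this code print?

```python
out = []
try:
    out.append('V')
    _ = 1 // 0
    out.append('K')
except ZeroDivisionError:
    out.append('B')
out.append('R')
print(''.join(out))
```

Execution trace: 'V' (try body) → 'B' (except ZeroDivisionError) → 'R' (after the try/except). Output: VBR

Answer: VBR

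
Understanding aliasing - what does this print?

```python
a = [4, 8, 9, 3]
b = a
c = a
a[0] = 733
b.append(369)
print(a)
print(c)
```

Key concept: multiple aliases.
Step by step:
`a = [4, 8, 9, 3]` → a = [4, 8, 9, 3]
`b = a` → b = [4, 8, 9, 3] (same object as a)
`c = a` → c = [4, 8, 9, 3] (same object as a, b)
`a[0] = 733` → a = [733, 8, 9, 3] (same object as b, c); b = [733, 8, 9, 3] (same object as a, c); c = [733, 8, 9, 3] (same object as a, b)
`b.append(369)` → a = [733, 8, 9, 3, 369] (same object as b, c); b = [733, 8, 9, 3, 369] (same object as a, c); c = [733, 8, 9, 3, 369] (same object as a, b)
`print(a)` → prints [733, 8, 9, 3, 369]
`print(c)` → prints [733, 8, 9, 3, 369]

Answer:
[733, 8, 9, 3, 369]
[733, 8, 9, 3, 369]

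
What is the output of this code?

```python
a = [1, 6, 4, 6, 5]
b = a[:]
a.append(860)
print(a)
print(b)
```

Key concept: slice [:] creates copy.
Step by step:
`a = [1, 6, 4, 6, 5]` → a = [1, 6, 4, 6, 5]
`b = a[:]` → b = [1, 6, 4, 6, 5]
`a.append(860)` → a = [1, 6, 4, 6, 5, 860]
`print(a)` → prints [1, 6, 4, 6, 5, 860]
`print(b)` → prints [1, 6, 4, 6, 5]

Answer:
[1, 6, 4, 6, 5, 860]
[1, 6, 4, 6, 5]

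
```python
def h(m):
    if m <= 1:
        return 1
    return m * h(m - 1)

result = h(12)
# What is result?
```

h(12) = 12 * 11 * 10 * 9 * 8 * 7 * 6 * 5 * 4 * 3 * 2 * 1 = 479001600

Answer: 479001600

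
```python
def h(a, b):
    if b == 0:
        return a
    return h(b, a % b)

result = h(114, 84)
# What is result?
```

h(114, 84) -> h(84, 30) -> h(30, 24) -> h(24, 6) -> h(6, 0) -> 6

Answer: 6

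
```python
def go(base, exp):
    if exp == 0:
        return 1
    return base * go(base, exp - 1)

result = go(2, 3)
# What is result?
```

go(2, 3) = 2 * 2 * 2 = 8

Answer: 8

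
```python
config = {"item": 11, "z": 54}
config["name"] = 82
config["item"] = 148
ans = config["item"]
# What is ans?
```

Trace:
`config = {"item": 11, "z": 54}` → config = {'item': 11, 'z': 54}
`config["name"] = 82` → config = {'item': 11, 'z': 54, 'name': 82}
`config["item"] = 148` → config = {'item': 148, 'z': 54, 'name': 82}
`ans = config["item"]` → ans = 148
So ans = 148

Answer: 148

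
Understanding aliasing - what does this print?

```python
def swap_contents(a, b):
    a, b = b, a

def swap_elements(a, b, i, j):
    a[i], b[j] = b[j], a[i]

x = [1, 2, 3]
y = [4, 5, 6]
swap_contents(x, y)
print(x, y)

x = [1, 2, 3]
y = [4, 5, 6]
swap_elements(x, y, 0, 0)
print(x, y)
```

Key concept: parameter rebinding vs mutation.
Step by step:
`x = [1, 2, 3]` → x = [1, 2, 3]
`y = [4, 5, 6]` → y = [4, 5, 6]
`swap_contents(x, y)` → no visible change to tracked variables
`print(x, y)` → prints [1, 2, 3] [4, 5, 6]
`x = [1, 2, 3]` → x = [1, 2, 3]
`y = [4, 5, 6]` → y = [4, 5, 6]
`swap_elements(x, y, 0, 0)` → x = [4, 2, 3]; y = [1, 5, 6]
`print(x, y)` → prints [4, 2, 3] [1, 5, 6]

Answer:
[1, 2, 3] [4, 5, 6]
[4, 2, 3] [1, 5, 6]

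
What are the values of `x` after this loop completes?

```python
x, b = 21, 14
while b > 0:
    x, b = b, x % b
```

GCD of 21 and 14
`x` takes the values: 21 → 14 → 7

Answer: 7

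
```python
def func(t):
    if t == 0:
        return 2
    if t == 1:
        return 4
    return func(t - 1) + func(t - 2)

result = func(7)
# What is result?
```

Build up from base cases: func(0)=2, func(1)=4, func(2)=6, func(3)=10, func(4)=16, func(5)=26, func(6)=42, ..., func(7)=68

Answer: 68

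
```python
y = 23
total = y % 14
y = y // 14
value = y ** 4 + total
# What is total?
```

Trace:
`y = 23` → y = 23
`total = y % 14` → total = 9
`y = y // 14` → y = 1
`value = y ** 4 + total` → value = 10
So total = 9

Answer: 9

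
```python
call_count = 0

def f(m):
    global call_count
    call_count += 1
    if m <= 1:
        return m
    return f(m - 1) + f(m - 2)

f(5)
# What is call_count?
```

Calls(m) = 1 + Calls(m-1) + Calls(m-2); Calls(0)=Calls(1)=1. For m=5 this gives 15.

Answer: 15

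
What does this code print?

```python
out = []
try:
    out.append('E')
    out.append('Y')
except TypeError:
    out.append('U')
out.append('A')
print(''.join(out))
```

Execution trace: 'E' (try body) → 'Y' (try body, no exception) → 'A' (after the try/except). Output: EYA

Answer: EYA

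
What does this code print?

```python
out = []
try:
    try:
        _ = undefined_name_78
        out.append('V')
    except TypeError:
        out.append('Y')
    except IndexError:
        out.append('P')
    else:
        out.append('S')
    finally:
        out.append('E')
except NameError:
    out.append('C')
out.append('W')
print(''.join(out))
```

Execution trace: 'E' (inner finally) → 'C' (outer except NameError) → 'W' (after the try/except). Output: ECW

Answer: ECW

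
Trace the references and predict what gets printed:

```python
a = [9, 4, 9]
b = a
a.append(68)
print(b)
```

Key concept: basic list aliasing.
Step by step:
`a = [9, 4, 9]` → a = [9, 4, 9]
`b = a` → b = [9, 4, 9] (same object as a)
`a.append(68)` → a = [9, 4, 9, 68] (same object as b); b = [9, 4, 9, 68] (same object as a)
`print(b)` → prints [9, 4, 9, 68]

Answer: [9, 4, 9, 68]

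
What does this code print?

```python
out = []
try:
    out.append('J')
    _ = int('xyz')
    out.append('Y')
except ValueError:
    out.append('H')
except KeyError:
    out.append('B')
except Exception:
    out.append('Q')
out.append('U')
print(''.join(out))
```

Execution trace: 'J' (try body) → 'H' (except ValueError) → 'U' (after the try/except). Output: JHU

Answer: JHU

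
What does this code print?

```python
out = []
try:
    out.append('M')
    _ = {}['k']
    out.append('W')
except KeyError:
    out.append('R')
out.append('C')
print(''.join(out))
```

Execution trace: 'M' (try body) → 'R' (except KeyError) → 'C' (after the try/except). Output: MRC

Answer: MRC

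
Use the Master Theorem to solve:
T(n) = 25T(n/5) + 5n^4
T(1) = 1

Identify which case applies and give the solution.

a=25, b=5, f(n)=5n^4. log_5(25) = 2. Since c=4 > 2 and the regularity condition holds (25(n/5)^4 = (25/5^4)n^4 with 25/5^4 < 1), Case 3 applies: T(n) = Θ(f(n)) = O(n^4).

Answer: O(n^4) - Case 3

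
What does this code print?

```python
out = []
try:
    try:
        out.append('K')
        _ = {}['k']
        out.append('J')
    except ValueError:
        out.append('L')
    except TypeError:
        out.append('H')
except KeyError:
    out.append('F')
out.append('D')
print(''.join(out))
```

Execution trace: 'K' (try body) → 'F' (outer except KeyError) → 'D' (after the try/except). Output: KFD

Answer: KFD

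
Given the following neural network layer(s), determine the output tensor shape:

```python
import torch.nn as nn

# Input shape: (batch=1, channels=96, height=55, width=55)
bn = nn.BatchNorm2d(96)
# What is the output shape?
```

Input: (1, 96, 55, 55) -> Output: (1, 96, 55, 55)

Answer: (1, 96, 55, 55)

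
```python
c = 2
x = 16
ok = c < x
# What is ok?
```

Trace:
`c = 2` → c = 2
`x = 16` → x = 16
`ok = c < x` → ok = True
So ok = True

Answer: True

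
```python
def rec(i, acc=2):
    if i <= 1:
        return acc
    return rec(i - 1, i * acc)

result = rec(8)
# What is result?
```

Accumulator trace (n, acc): (8, 2) -> (7, 16) -> (6, 112) -> (5, 672) -> (4, 3360) -> (3, 13440) -> (2, 40320) -> (1, 80640) -> return 80640

Answer: 80640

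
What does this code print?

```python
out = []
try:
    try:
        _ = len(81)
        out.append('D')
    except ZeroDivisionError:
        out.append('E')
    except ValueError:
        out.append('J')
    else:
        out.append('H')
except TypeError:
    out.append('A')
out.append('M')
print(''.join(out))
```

Execution trace: 'A' (outer except TypeError) → 'M' (after the try/except). Output: AM

Answer: AM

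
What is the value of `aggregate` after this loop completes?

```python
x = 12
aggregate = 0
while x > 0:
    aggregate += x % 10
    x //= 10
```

Sum digits of 12
`aggregate` takes the values: 0 → 2 → 3

Answer: 3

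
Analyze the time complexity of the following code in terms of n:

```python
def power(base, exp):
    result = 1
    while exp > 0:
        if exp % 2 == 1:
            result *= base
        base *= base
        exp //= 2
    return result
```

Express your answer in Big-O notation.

This is Exponentiation by squaring. Time complexity: O(log n).

Answer: O(log n)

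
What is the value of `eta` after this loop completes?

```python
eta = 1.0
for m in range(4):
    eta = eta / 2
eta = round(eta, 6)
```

Halving LR 4 times: 1 / 2^4
`eta` takes the values: 1.0 → 0.5 → 0.25 → 0.125 → 0.0625

Answer: 0.0625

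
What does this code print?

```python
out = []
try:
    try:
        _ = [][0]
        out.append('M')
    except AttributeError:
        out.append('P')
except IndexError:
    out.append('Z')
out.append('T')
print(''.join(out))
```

Execution trace: 'Z' (outer except IndexError) → 'T' (after the try/except). Output: ZT

Answer: ZT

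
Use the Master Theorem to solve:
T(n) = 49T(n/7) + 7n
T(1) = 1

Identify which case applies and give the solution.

a=49, b=7, f(n)=7n. log_7(49) = 2. Since c=1 < 2, Case 1 applies: T(n) = Θ(n^log_b(a)) = O(n^2).

Answer: O(n^2) - Case 1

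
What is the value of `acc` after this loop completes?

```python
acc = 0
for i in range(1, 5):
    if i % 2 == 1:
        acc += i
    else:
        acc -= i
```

Add odd, subtract even
`acc` takes the values: 0 → 1 → -1 → 2 → -2

Answer: -2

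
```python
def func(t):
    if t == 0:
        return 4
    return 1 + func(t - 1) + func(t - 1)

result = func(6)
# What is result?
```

func(t) = 1 + 2·func(t-1), func(0)=4. Closed form: (4+1)·2^6 - 1 = 319.

Answer: 319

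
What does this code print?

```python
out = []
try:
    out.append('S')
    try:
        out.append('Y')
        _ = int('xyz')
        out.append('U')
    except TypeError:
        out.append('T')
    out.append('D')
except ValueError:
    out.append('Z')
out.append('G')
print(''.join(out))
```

Execution trace: 'S' (try body) → 'Y' (inner try body) → 'Z' (except ValueError) → 'G' (after the try/except). Output: SYZG

Answer: SYZG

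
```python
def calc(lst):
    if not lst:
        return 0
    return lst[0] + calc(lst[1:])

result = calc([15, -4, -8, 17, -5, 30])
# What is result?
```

15 + (-4) + (-8) + 17 + (-5) + 30 + 0 = 45

Answer: 45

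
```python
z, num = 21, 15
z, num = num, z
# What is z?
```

Trace:
`z, num = 21, 15` → z = 21; num = 15
`z, num = num, z` → z = 15; num = 21
So z = 15

Answer: 15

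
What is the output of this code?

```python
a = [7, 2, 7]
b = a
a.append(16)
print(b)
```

Key concept: basic list aliasing.
Step by step:
`a = [7, 2, 7]` → a = [7, 2, 7]
`b = a` → b = [7, 2, 7] (same object as a)
`a.append(16)` → a = [7, 2, 7, 16] (same object as b); b = [7, 2, 7, 16] (same object as a)
`print(b)` → prints [7, 2, 7, 16]

Answer: [7, 2, 7, 16]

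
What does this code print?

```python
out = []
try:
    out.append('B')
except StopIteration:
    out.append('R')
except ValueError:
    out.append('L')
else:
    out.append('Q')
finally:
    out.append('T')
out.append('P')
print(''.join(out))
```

Execution trace: 'B' (try body, no exception) → 'Q' (else) → 'T' (finally) → 'P' (after the try/except). Output: BQTP

Answer: BQTP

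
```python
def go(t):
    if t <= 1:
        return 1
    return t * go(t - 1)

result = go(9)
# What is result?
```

go(9) = 9 * 8 * 7 * 6 * 5 * 4 * 3 * 2 * 1 = 362880

Answer: 362880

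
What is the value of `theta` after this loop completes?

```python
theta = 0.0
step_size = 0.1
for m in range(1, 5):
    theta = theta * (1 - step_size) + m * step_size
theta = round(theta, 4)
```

Moving average with lr=0.1
`theta` takes the values: 0.0 → 0.1 → 0.29 → 0.561 → 0.9049

Answer: 0.9049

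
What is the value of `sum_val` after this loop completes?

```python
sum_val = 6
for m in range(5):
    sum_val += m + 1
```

Start at 6, add 1 to 5 = 21
`sum_val` takes the values: 6 → 7 → 9 → 12 → 16 → 21

Answer: 21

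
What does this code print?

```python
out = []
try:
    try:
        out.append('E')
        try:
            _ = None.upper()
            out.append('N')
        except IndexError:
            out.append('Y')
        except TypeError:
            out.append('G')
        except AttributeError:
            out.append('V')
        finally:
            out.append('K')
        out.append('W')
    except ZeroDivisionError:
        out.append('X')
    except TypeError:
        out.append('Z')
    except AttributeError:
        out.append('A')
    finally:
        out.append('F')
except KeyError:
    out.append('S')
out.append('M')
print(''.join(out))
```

Execution trace: 'E' (try body) → 'V' (inner except AttributeError) → 'K' (inner finally) → 'W' (try body, no exception) → 'F' (finally) → 'M' (after the try/except). Output: EVKWFM

Answer: EVKWFM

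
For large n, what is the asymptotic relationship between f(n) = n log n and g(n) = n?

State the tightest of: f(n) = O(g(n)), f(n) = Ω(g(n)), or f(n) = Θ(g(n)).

n log n vs n: f(n) = Ω(g(n)) but not O(g(n)) — n log n grows strictly faster than n.

Answer: f(n) = Ω(g(n)) but not O(g(n)) — n log n grows strictly faster than n.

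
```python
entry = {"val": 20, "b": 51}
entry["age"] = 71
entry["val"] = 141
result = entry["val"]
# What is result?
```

Trace:
`entry = {"val": 20, "b": 51}` → entry = {'val': 20, 'b': 51}
`entry["age"] = 71` → entry = {'val': 20, 'b': 51, 'age': 71}
`entry["val"] = 141` → entry = {'val': 141, 'b': 51, 'age': 71}
`result = entry["val"]` → result = 141
So result = 141

Answer: 141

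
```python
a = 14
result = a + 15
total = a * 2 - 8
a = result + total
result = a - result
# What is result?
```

Trace:
`a = 14` → a = 14
`result = a + 15` → result = 29
`total = a * 2 - 8` → total = 20
`a = result + total` → a = 49
`result = a - result` → result = 20
So result = 20

Answer: 20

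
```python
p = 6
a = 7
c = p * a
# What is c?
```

Trace:
`p = 6` → p = 6
`a = 7` → a = 7
`c = p * a` → c = 42
So c = 42

Answer: 42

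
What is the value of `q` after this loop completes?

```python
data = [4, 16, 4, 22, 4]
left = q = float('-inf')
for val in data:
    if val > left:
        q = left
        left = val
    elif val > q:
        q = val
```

Second largest (with repeats) in [4, 16, 4, 22, 4]
`q` takes the values: -inf → 4 → 16

Answer: 16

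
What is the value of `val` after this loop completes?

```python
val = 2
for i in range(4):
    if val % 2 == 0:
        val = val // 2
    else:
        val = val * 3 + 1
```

Collatz-style transformation from 2
`val` takes the values: 2 → 1 → 4 → 2 → 1

Answer: 1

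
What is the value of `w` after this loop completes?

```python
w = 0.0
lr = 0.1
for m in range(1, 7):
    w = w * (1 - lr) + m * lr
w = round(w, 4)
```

Moving average with lr=0.1
`w` takes the values: 0.0 → 0.1 → 0.29 → 0.561 → 0.9049 → 1.31441 → 1.782969 → 1.783

Answer: 1.783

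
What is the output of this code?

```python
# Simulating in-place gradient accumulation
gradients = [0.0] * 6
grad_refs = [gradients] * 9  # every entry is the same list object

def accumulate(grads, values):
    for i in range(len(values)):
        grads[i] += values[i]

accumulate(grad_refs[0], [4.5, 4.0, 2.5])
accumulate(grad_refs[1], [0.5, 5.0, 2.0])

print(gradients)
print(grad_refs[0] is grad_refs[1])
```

Key concept: gradient accumulation aliasing.
Step by step:
`gradients = [0.0] * 6` → gradients = [0.0, 0.0, 0.0, 0.0, 0.0, 0.0]
`grad_refs = [gradients] * 9` → grad_refs = [[0.0, 0.0, 0.0, 0.0, 0.0, 0.0], [0.0, 0.0, 0.0, 0.0, 0.0, 0.0], [0.0, 0.0, 0.0, 0.0, 0.0, 0.0], [0.0, 0.0, 0.0, 0.0, 0.0, 0.0], [0.0, 0.0, 0.0, 0.0, 0.0, 0.0], [0.0, 0.0, 0.0, 0.0, 0.0, 0.0], [0.0, 0.0, 0.0, 0.0, 0.0, 0.0], [0.0, 0.0, 0.0, 0.0, 0.0, 0.0], [0.0, 0.0, 0.0, 0.0, 0.0, 0.0]]
`accumulate(grad_refs[0], [4.5, 4.0, 2.5])` → gradients = [4.5, 4.0, 2.5, 0.0, 0.0, 0.0]; grad_refs = [[4.5, 4.0, 2.5, 0.0, 0.0, 0.0], [4.5, 4.0, 2.5, 0.0, 0.0, 0.0], [4.5, 4.0, 2.5, 0.0, 0.0, 0.0], [4.5, 4.0, 2.5, 0.0, 0.0, 0.0], [4.5, 4.0, 2.5, 0.0, 0.0, 0.0], [4.5, 4.0, 2.5, 0.0, 0.0, 0.0], [4.5, 4.0, 2.5, 0.0, 0.0, 0.0], [4.5, 4.0, 2.5, 0.0, 0.0, 0.0], [4.5, 4.0, 2.5, 0.0, 0.0, 0.0]]
`accumulate(grad_refs[1], [0.5, 5.0, 2.0])` → gradients = [5.0, 9.0, 4.5, 0.0, 0.0, 0.0]; grad_refs = [[5.0, 9.0, 4.5, 0.0, 0.0, 0.0], [5.0, 9.0, 4.5, 0.0, 0.0, 0.0], [5.0, 9.0, 4.5, 0.0, 0.0, 0.0], [5.0, 9.0, 4.5, 0.0, 0.0, 0.0], [5.0, 9.0, 4.5, 0.0, 0.0, 0.0], [5.0, 9.0, 4.5, 0.0, 0.0, 0.0], [5.0, 9.0, 4.5, 0.0, 0.0, 0.0], [5.0, 9.0, 4.5, 0.0, 0.0, 0.0], [5.0, 9.0, 4.5, 0.0, 0.0, 0.0]]
`print(gradients)` → prints [5.0, 9.0, 4.5, 0.0, 0.0, 0.0]
`print(grad_refs[0] is grad_refs[1])` → prints True

Answer:
[5.0, 9.0, 4.5, 0.0, 0.0, 0.0]
True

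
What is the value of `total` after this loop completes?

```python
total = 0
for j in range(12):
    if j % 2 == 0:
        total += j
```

Sum of even numbers 0 to 11
`total` takes the values: 0 → 2 → 6 → 12 → 20 → 30

Answer: 30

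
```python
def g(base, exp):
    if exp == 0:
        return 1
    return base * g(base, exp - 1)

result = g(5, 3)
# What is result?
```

g(5, 3) = 5 * 5 * 5 = 125

Answer: 125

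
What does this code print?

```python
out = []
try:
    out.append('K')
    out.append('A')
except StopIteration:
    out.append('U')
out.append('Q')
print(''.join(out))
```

Execution trace: 'K' (try body) → 'A' (try body, no exception) → 'Q' (after the try/except). Output: KAQ

Answer: KAQ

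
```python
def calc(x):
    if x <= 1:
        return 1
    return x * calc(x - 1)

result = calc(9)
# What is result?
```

calc(9) = 9 * 8 * 7 * 6 * 5 * 4 * 3 * 2 * 1 = 362880

Answer: 362880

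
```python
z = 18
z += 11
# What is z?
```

Trace:
`z = 18` → z = 18
`z += 11` → z = 29
So z = 29

Answer: 29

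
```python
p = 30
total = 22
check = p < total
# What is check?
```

Trace:
`p = 30` → p = 30
`total = 22` → total = 22
`check = p < total` → check = False
So check = False

Answer: False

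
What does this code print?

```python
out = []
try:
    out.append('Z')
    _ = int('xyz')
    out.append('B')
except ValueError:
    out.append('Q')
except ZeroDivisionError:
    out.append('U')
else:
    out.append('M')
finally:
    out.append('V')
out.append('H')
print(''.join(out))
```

Execution trace: 'Z' (try body) → 'Q' (except ValueError) → 'V' (finally) → 'H' (after the try/except). Output: ZQVH

Answer: ZQVH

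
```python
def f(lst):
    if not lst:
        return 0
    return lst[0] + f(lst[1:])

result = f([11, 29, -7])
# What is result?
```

11 + 29 + (-7) + 0 = 33

Answer: 33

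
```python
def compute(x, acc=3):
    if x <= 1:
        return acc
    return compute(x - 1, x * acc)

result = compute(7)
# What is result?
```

Accumulator trace (n, acc): (7, 3) -> (6, 21) -> (5, 126) -> (4, 630) -> (3, 2520) -> (2, 7560) -> (1, 15120) -> return 15120

Answer: 15120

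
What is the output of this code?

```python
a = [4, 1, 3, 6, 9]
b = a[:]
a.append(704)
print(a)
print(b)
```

Key concept: slice [:] creates copy.
Step by step:
`a = [4, 1, 3, 6, 9]` → a = [4, 1, 3, 6, 9]
`b = a[:]` → b = [4, 1, 3, 6, 9]
`a.append(704)` → a = [4, 1, 3, 6, 9, 704]
`print(a)` → prints [4, 1, 3, 6, 9, 704]
`print(b)` → prints [4, 1, 3, 6, 9]

Answer:
[4, 1, 3, 6, 9, 704]
[4, 1, 3, 6, 9]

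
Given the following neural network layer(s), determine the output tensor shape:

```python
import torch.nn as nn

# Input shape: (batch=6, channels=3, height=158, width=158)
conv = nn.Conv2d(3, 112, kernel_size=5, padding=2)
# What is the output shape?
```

Input: (6, 3, 158, 158) -> Output: (6, 112, 158, 158)

Answer: (6, 112, 158, 158)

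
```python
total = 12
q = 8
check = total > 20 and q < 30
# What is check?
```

Trace:
`total = 12` → total = 12
`q = 8` → q = 8
`check = total > 20 and q < 30` → check = False
So check = False

Answer: False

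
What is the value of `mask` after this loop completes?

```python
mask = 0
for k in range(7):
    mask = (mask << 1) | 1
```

Build 7 consecutive 1-bits: 0b1111111
`mask` takes the values: 0 → 1 → 3 → 7 → 15 → 31 → 63 → 127

Answer: 127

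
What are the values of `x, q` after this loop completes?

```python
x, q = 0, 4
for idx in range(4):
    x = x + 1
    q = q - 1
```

x goes 0→4, q goes 4→0
`x, q` takes the values: (0, 4) → (1, 4) → (1, 3) → (2, 3) → (2, 2) → (3, 2) → (3, 1) → (4, 1) → (4, 0)

Answer: 4, 0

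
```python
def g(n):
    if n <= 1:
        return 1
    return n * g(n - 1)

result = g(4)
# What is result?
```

g(4) = 4 * 3 * 2 * 1 = 24

Answer: 24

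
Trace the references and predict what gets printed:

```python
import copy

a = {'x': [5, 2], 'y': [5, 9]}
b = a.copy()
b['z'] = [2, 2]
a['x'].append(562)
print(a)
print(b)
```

Key concept: shallow copy of dict with mutable values.
Step by step:
`a = {'x': [5, 2], 'y': [5, 9]}` → a = {'x': [5, 2], 'y': [5, 9]}
`b = a.copy()` → b = {'x': [5, 2], 'y': [5, 9]}
`b['z'] = [2, 2]` → b = {'x': [5, 2], 'y': [5, 9], 'z': [2, 2]}
`a['x'].append(562)` → a = {'x': [5, 2, 562], 'y': [5, 9]}; b = {'x': [5, 2, 562], 'y': [5, 9], 'z': [2, 2]}
`print(a)` → prints {'x': [5, 2, 562], 'y': [5, 9]}
`print(b)` → prints {'x': [5, 2, 562], 'y': [5, 9], 'z': [2, 2]}

Answer:
{'x': [5, 2, 562], 'y': [5, 9]}
{'x': [5, 2, 562], 'y': [5, 9], 'z': [2, 2]}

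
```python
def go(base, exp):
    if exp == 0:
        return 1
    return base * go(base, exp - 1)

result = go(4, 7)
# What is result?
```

go(4, 7) = 4 * 4 * 4 * 4 * 4 * 4 * 4 = 16384

Answer: 16384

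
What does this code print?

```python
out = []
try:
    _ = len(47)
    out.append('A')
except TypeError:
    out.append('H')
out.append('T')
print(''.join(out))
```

Execution trace: 'H' (except TypeError) → 'T' (after the try/except). Output: HT

Answer: HT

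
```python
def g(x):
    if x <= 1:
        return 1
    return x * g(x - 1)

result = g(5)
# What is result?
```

g(5) = 5 * 4 * 3 * 2 * 1 = 120

Answer: 120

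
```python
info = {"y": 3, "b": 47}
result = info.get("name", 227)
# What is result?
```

Trace:
`info = {"y": 3, "b": 47}` → info = {'y': 3, 'b': 47}
`result = info.get("name", 227)` → result = 227
So result = 227

Answer: 227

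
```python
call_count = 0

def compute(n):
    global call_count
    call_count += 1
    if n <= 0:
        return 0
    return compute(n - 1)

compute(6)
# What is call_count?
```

Linear recursion stepping by 1: 7 calls from n=6 down to ≤0.

Answer: 7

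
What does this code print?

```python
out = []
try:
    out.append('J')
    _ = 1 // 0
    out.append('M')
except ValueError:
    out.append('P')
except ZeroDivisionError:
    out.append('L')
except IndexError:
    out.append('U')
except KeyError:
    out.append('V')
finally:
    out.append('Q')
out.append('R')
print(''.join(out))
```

Execution trace: 'J' (try body) → 'L' (except ZeroDivisionError) → 'Q' (finally) → 'R' (after the try/except). Output: JLQR

Answer: JLQR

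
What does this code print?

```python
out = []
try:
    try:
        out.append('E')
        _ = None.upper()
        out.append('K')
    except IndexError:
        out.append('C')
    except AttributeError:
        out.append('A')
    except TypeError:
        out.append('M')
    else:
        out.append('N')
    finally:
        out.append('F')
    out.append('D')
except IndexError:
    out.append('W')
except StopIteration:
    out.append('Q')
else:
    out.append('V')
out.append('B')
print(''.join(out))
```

Execution trace: 'E' (inner try body) → 'A' (inner except AttributeError) → 'F' (inner finally) → 'D' (try body, no exception) → 'V' (else) → 'B' (after the try/except). Output: EAFDVB

Answer: EAFDVB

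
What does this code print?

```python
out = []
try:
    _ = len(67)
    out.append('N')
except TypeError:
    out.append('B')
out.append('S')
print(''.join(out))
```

Execution trace: 'B' (except TypeError) → 'S' (after the try/except). Output: BS

Answer: BS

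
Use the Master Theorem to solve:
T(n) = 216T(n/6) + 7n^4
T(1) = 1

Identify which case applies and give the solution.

a=216, b=6, f(n)=7n^4. log_6(216) = 3. Since c=4 > 3 and the regularity condition holds (216(n/6)^4 = (216/6^4)n^4 with 216/6^4 < 1), Case 3 applies: T(n) = Θ(f(n)) = O(n^4).

Answer: O(n^4) - Case 3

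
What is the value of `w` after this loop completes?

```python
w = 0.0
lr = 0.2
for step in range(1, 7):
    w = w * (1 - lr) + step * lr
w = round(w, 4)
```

Moving average with lr=0.2
`w` takes the values: 0.0 → 0.2 → 0.56 → 1.048 → 1.6384 → 2.31072 → 3.048576 → 3.0486

Answer: 3.0486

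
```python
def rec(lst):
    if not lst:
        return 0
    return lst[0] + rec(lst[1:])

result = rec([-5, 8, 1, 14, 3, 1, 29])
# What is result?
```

(-5) + 8 + 1 + 14 + 3 + 1 + 29 + 0 = 51

Answer: 51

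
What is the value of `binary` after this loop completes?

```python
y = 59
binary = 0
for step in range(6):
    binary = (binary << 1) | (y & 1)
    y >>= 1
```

Reverse lowest 6 bits of 59
`binary` takes the values: 0 → 1 → 3 → 6 → 13 → 27 → 55

Answer: 55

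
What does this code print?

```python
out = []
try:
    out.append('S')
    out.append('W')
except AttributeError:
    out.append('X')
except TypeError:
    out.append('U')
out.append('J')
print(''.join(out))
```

Execution trace: 'S' (try body) → 'W' (try body, no exception) → 'J' (after the try/except). Output: SWJ

Answer: SWJ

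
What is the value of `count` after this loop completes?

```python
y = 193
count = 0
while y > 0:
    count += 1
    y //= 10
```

Count digits by repeated division by 10
`count` takes the values: 0 → 1 → 2 → 3

Answer: 3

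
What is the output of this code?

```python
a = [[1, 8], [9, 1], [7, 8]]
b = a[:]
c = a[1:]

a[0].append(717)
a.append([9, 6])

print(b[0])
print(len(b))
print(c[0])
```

Key concept: slice with nested mutation.
Step by step:
`a = [[1, 8], [9, 1], [7, 8]]` → a = [[1, 8], [9, 1], [7, 8]]
`b = a[:]` → b = [[1, 8], [9, 1], [7, 8]]
`c = a[1:]` → c = [[9, 1], [7, 8]]
`a[0].append(717)` → a = [[1, 8, 717], [9, 1], [7, 8]]; b = [[1, 8, 717], [9, 1], [7, 8]]
`a.append([9, 6])` → a = [[1, 8, 717], [9, 1], [7, 8], [9, 6]]
`print(b[0])` → prints [1, 8, 717]
`print(len(b))` → prints 3
`print(c[0])` → prints [9, 1]

Answer:
[1, 8, 717]
3
[9, 1]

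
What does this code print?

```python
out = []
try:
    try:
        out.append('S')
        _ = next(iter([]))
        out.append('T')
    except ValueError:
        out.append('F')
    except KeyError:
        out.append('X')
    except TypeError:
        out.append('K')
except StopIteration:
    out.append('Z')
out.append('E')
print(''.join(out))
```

Execution trace: 'S' (try body) → 'Z' (outer except StopIteration) → 'E' (after the try/except). Output: SZE

Answer: SZE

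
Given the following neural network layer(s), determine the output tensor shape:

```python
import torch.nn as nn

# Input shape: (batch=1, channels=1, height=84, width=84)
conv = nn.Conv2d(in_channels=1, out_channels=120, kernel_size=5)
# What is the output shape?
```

Input: (1, 1, 84, 84) -> Output: (1, 120, 80, 80)

Answer: (1, 120, 80, 80)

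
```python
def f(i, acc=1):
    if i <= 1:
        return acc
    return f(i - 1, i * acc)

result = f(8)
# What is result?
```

Accumulator trace (n, acc): (8, 1) -> (7, 8) -> (6, 56) -> (5, 336) -> (4, 1680) -> (3, 6720) -> (2, 20160) -> (1, 40320) -> return 40320

Answer: 40320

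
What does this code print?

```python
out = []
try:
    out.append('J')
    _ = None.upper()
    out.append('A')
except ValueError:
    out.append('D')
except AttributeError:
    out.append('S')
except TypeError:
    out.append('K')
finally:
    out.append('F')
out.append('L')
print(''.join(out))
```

Execution trace: 'J' (try body) → 'S' (except AttributeError) → 'F' (finally) → 'L' (after the try/except). Output: JSFL

Answer: JSFL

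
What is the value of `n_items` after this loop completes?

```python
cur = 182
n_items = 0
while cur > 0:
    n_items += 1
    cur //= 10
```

Count digits by repeated division by 10
`n_items` takes the values: 0 → 1 → 2 → 3

Answer: 3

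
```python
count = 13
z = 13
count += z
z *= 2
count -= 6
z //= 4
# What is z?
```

Trace:
`count = 13` → count = 13
`z = 13` → z = 13
`count += z` → count = 26
`z *= 2` → z = 26
`count -= 6` → count = 20
`z //= 4` → z = 6
So z = 6

Answer: 6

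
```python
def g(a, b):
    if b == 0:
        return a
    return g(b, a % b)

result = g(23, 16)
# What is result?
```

g(23, 16) -> g(16, 7) -> g(7, 2) -> g(2, 1) -> g(1, 0) -> 1

Answer: 1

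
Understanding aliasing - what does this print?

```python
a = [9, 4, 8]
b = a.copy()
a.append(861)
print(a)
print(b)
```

Key concept: list.copy() creates independent copy.
Step by step:
`a = [9, 4, 8]` → a = [9, 4, 8]
`b = a.copy()` → b = [9, 4, 8]
`a.append(861)` → a = [9, 4, 8, 861]
`print(a)` → prints [9, 4, 8, 861]
`print(b)` → prints [9, 4, 8]

Answer:
[9, 4, 8, 861]
[9, 4, 8]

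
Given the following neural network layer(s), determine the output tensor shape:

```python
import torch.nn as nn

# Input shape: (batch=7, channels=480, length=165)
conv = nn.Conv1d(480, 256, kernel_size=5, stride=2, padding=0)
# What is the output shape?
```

Input: (7, 480, 165) -> Output: (7, 256, 81)

Answer: (7, 256, 81)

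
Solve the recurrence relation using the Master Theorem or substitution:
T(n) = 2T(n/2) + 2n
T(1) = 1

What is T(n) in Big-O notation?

By Master Theorem: a=2, b=2, f(n)=2n. Since log_2(2) = 1 and f(n) = Θ(n^1), Case 2 applies. T(n) = O(n log n).

Answer: O(n log n)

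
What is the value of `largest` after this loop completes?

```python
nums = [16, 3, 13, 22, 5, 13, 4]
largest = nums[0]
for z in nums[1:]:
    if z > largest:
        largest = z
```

Maximum of [16, 3, 13, 22, 5, 13, 4]
`largest` takes the values: 16 → 22

Answer: 22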